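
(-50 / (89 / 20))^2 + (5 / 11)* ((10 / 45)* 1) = 99079210 / 784179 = 126.35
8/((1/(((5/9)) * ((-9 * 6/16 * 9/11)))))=-135/11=-12.27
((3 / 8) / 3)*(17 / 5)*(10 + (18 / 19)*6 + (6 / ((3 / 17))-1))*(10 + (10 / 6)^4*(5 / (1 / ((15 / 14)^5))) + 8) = 122584888515 / 81749248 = 1499.52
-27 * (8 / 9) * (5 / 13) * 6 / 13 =-720 / 169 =-4.26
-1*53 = -53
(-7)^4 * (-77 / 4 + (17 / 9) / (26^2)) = -70289275 / 1521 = -46212.54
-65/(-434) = 65/434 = 0.15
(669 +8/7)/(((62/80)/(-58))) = -10883120/217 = -50152.63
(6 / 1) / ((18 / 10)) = 10 / 3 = 3.33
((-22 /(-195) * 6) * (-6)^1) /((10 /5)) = -132 /65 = -2.03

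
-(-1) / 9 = 1 / 9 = 0.11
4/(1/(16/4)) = 16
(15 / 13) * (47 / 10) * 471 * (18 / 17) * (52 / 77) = 2390796 / 1309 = 1826.43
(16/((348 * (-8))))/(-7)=1/1218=0.00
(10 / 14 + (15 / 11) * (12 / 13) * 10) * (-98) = -186410 / 143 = -1303.57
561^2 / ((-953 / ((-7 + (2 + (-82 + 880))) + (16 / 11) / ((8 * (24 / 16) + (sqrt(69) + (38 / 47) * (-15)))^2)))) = -643950362566161057 / 2458865819825- 63370236864 * sqrt(69) / 2458865819825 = -261889.40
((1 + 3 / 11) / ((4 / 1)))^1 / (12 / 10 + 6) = 35 / 792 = 0.04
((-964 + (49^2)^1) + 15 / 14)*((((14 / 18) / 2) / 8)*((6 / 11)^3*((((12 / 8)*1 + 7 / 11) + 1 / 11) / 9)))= 328839 / 117128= 2.81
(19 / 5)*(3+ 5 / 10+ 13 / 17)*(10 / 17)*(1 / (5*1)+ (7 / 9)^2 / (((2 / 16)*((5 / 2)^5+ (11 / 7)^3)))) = 61593417637 / 26088558003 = 2.36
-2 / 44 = -1 / 22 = -0.05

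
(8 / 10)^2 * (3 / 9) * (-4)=-64 / 75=-0.85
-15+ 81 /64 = -879 /64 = -13.73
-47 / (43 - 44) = 47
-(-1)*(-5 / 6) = -5 / 6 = -0.83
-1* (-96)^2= -9216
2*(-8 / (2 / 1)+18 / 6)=-2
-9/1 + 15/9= -22/3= -7.33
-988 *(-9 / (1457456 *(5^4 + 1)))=171 / 17545528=0.00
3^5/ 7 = 34.71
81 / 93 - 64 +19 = -1368 / 31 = -44.13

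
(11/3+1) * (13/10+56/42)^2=43687/1350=32.36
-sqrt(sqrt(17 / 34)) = -2^(3 / 4) / 2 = -0.84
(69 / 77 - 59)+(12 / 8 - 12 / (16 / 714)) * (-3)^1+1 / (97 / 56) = 11535672 / 7469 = 1544.47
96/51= 32/17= 1.88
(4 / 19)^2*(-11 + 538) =8432 / 361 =23.36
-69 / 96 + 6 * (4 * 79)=60649 / 32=1895.28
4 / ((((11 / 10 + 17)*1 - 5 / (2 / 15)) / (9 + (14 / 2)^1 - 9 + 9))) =-320 / 97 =-3.30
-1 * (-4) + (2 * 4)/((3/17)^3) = 39412/27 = 1459.70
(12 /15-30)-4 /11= -1626 /55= -29.56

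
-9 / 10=-0.90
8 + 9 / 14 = 121 / 14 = 8.64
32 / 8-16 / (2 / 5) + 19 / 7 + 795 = 5332 / 7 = 761.71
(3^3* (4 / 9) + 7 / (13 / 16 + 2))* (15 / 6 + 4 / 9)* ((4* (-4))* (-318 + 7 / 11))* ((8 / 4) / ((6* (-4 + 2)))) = -36104.75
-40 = -40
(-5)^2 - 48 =-23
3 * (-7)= -21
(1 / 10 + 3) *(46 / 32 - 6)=-2263 / 160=-14.14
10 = 10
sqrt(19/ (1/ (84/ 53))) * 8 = 16 * sqrt(21147)/ 53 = 43.90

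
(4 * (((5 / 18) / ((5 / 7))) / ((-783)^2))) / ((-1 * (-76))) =7 / 209676438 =0.00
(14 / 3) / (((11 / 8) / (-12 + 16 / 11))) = -35.79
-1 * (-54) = 54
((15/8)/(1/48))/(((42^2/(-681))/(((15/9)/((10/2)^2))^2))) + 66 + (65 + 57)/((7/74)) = 1992673/1470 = 1355.56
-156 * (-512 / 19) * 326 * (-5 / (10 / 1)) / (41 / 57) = -39057408 / 41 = -952619.71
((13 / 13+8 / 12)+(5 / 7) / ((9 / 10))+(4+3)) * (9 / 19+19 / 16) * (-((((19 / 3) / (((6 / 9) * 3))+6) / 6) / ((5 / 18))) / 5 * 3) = -165539 / 3192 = -51.86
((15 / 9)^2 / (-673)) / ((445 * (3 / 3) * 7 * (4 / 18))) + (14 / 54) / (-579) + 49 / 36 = 35674197385 / 26218354428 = 1.36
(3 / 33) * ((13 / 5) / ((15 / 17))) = 221 / 825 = 0.27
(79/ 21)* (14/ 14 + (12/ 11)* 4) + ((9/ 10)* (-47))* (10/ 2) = -88391/ 462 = -191.32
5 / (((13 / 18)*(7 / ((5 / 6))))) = 0.82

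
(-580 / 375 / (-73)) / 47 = 116 / 257325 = 0.00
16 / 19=0.84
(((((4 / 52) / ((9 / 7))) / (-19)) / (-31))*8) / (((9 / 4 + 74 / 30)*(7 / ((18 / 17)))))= 0.00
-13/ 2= -6.50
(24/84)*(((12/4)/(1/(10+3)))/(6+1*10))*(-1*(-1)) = 39/56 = 0.70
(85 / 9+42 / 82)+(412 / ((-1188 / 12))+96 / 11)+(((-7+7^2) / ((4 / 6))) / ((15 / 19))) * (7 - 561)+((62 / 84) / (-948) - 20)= -1323272814907 / 29928360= -44214.68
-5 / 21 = -0.24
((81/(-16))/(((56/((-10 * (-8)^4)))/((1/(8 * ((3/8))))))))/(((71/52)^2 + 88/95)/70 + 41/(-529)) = -11740854528000/358033537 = -32792.61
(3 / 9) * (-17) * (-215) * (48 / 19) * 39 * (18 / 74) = 20526480 / 703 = 29198.41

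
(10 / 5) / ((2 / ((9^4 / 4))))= 6561 / 4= 1640.25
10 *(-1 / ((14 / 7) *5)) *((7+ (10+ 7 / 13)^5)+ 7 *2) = -48269521610 / 371293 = -130003.86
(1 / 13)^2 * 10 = 10 / 169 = 0.06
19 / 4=4.75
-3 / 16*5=-15 / 16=-0.94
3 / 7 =0.43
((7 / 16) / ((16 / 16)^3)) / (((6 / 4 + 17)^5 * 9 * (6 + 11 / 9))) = 14 / 4507357205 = 0.00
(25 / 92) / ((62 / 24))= 75 / 713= 0.11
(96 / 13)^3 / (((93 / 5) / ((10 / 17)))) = 14745600 / 1157819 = 12.74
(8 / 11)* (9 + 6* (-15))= -648 / 11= -58.91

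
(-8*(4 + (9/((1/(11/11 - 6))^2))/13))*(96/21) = -70912/91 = -779.25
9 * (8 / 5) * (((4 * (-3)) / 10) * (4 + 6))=-864 / 5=-172.80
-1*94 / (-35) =94 / 35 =2.69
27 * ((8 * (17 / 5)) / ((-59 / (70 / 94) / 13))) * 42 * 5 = -70171920 / 2773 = -25305.42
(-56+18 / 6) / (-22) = 2.41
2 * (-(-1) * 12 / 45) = 8 / 15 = 0.53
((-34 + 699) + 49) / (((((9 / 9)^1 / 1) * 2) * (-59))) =-357 / 59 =-6.05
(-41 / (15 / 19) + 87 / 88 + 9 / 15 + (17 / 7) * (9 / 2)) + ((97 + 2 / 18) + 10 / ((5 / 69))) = 1084933 / 5544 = 195.69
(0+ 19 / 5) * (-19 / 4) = -361 / 20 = -18.05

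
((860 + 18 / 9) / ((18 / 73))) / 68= 31463 / 612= 51.41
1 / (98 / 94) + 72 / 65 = 6583 / 3185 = 2.07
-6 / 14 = -3 / 7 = -0.43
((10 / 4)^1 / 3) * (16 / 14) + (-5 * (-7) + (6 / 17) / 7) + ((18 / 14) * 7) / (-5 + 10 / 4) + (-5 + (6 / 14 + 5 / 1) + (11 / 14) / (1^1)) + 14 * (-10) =-379787 / 3570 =-106.38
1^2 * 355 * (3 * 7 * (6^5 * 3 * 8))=1391281920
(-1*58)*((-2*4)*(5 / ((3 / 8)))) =18560 / 3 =6186.67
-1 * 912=-912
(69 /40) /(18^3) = 23 /77760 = 0.00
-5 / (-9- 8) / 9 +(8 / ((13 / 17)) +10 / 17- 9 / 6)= 38119 / 3978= 9.58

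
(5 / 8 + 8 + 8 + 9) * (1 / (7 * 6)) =205 / 336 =0.61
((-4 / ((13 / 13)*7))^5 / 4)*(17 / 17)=-256 / 16807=-0.02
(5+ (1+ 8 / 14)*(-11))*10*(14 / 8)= -215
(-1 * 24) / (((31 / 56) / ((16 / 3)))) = -7168 / 31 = -231.23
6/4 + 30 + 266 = 595/2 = 297.50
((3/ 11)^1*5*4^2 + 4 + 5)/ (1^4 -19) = -1.71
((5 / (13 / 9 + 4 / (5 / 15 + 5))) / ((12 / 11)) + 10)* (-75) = -71625 / 79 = -906.65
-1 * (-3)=3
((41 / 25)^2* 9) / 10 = 15129 / 6250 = 2.42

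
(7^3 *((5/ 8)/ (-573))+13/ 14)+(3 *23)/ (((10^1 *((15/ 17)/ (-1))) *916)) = 50142587/ 91851900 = 0.55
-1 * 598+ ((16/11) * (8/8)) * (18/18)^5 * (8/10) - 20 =-33926/55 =-616.84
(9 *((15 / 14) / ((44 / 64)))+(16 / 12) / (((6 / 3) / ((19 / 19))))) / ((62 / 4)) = 6788 / 7161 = 0.95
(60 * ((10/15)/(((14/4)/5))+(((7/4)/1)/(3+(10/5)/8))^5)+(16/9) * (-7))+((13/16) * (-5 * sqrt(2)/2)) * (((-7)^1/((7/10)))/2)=325 * sqrt(2)/32+1109091548/23391459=61.78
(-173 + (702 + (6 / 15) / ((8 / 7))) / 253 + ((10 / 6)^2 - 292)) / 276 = -1902107 / 1142640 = -1.66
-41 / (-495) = 41 / 495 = 0.08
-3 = -3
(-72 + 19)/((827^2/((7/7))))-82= -56082231/683929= -82.00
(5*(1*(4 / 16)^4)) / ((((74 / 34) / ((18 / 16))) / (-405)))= -309825 / 75776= -4.09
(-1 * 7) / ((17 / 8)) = -56 / 17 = -3.29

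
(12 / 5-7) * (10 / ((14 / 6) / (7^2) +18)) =-966 / 379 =-2.55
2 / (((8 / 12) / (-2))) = -6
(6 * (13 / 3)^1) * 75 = 1950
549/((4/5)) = 2745/4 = 686.25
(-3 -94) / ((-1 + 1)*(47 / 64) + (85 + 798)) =-97 / 883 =-0.11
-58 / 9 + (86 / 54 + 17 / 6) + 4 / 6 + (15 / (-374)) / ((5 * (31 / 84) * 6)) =-424315 / 313038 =-1.36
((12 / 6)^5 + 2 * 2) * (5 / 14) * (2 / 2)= 90 / 7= 12.86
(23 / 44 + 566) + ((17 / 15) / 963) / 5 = 566.52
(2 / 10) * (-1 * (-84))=84 / 5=16.80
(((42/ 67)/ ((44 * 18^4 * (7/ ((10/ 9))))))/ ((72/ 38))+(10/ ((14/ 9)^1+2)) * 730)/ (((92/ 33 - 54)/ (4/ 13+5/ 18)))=-470053421044643/ 20026261442304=-23.47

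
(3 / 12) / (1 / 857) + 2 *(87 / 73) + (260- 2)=138593 / 292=474.63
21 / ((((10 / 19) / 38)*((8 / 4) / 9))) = 68229 / 10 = 6822.90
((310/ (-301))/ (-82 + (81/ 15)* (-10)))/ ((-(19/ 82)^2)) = -260555/ 1847237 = -0.14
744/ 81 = 248/ 27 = 9.19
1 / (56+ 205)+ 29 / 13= 7582 / 3393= 2.23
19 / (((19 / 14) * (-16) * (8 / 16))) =-7 / 4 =-1.75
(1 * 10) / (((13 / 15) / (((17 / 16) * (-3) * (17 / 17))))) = -3825 / 104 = -36.78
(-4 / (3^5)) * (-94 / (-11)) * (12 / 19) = -1504 / 16929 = -0.09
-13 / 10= -1.30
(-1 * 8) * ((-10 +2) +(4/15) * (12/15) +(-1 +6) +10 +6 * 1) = -7928/75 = -105.71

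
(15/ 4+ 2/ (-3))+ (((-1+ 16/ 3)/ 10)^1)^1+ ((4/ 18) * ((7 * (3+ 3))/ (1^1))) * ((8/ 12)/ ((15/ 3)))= 857/ 180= 4.76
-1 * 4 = -4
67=67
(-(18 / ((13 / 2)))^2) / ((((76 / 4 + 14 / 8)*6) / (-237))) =204768 / 14027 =14.60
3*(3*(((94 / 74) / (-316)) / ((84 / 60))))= -0.03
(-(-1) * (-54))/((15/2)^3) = -16/125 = -0.13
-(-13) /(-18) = -13 /18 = -0.72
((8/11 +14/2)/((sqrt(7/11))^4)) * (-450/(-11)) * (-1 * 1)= -780.61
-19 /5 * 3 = -57 /5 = -11.40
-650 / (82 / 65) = -21125 / 41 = -515.24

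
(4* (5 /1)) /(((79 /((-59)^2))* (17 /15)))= 1044300 /1343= 777.59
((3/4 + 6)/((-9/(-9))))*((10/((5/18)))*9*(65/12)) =47385/4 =11846.25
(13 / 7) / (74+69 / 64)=832 / 33635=0.02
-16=-16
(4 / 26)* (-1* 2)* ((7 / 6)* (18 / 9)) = -28 / 39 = -0.72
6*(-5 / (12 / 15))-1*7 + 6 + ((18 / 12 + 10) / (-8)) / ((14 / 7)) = -1255 / 32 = -39.22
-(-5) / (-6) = -5 / 6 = -0.83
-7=-7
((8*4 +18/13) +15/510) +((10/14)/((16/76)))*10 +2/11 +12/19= 22036401/323323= 68.16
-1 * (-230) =230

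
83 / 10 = 8.30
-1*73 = -73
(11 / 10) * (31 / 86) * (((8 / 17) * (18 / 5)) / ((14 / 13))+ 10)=1174063 / 255850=4.59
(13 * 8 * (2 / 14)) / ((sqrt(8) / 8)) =42.02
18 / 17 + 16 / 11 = 470 / 187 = 2.51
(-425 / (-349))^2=180625 / 121801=1.48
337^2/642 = 113569/642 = 176.90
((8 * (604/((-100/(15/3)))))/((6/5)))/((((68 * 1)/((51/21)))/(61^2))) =-561871/21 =-26755.76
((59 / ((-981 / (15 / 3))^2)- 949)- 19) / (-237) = 931563973 / 228079557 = 4.08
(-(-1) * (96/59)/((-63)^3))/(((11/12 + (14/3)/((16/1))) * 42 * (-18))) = 64/8984438757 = 0.00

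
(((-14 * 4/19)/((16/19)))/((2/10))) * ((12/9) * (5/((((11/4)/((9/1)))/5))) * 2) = -42000/11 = -3818.18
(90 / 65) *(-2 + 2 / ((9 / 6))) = -12 / 13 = -0.92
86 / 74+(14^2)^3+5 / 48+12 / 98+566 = 655299717305 / 87024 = 7530103.39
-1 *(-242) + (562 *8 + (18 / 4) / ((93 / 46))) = 146947 / 31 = 4740.23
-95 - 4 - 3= -102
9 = 9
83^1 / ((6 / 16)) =664 / 3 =221.33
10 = 10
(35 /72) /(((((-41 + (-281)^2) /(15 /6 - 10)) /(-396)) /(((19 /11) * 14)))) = 13965 /31568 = 0.44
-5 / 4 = -1.25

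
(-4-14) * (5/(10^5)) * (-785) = 1413/2000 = 0.71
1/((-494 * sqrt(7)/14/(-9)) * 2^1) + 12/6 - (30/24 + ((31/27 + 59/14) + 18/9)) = -4999/756 + 9 * sqrt(7)/494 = -6.56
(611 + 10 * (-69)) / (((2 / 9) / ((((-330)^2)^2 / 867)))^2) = -24998913189233775000000 / 83521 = -299312905607377485.90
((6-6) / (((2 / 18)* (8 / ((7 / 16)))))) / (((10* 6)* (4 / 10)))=0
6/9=2/3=0.67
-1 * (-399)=399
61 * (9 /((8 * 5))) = 13.72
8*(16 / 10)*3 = 192 / 5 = 38.40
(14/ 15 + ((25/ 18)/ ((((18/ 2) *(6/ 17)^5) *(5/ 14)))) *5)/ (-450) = -1245314203/ 1417176000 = -0.88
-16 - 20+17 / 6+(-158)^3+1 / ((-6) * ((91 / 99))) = -1076806280 / 273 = -3944345.35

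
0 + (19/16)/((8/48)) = 57/8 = 7.12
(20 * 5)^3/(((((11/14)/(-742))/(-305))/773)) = 2449126820000000/11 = 222647892727272.73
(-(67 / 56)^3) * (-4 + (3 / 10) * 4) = 300763 / 62720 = 4.80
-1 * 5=-5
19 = 19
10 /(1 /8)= 80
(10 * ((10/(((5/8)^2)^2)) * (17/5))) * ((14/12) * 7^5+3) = 16386777088/375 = 43698072.23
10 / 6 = 5 / 3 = 1.67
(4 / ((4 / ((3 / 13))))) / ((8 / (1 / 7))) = 3 / 728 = 0.00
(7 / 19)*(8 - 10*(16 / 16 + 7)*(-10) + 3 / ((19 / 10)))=107674 / 361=298.27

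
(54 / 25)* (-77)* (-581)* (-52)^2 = 6532317792 / 25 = 261292711.68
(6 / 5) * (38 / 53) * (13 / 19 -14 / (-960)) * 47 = 299531 / 10600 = 28.26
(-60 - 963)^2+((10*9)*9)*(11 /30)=1046826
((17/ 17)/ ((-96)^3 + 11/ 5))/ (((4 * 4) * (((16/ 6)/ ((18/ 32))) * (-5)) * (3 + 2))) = 27/ 45298370560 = 0.00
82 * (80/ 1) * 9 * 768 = 45342720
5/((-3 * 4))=-0.42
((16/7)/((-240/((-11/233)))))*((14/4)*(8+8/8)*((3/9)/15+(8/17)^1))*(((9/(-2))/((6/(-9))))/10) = 0.00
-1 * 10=-10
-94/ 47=-2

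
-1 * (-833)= 833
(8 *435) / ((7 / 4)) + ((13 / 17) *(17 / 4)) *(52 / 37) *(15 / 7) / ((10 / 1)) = 1030587 / 518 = 1989.55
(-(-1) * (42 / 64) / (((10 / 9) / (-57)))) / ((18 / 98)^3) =-15647317 / 2880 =-5433.10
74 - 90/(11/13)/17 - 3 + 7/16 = 195021/2992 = 65.18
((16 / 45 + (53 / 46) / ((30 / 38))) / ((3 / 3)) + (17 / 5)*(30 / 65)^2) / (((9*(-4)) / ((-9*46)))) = 888301 / 30420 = 29.20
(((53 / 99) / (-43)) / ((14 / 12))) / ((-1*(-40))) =-53 / 198660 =-0.00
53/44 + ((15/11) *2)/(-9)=119/132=0.90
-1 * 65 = -65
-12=-12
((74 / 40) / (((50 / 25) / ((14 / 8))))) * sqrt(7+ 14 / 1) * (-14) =-1813 * sqrt(21) / 80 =-103.85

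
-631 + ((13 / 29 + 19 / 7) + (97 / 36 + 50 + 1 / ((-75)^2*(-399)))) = -149737040741 / 260347500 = -575.14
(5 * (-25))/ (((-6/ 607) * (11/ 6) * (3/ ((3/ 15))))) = 15175/ 33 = 459.85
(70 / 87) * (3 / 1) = 2.41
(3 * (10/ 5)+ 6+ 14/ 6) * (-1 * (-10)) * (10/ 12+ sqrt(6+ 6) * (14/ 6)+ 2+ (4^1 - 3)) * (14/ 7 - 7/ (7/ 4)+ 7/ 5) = -1204 * sqrt(3)/ 3 - 989/ 3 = -1024.80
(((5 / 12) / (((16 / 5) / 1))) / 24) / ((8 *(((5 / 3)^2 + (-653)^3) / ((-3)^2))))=-225 / 10264599216128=-0.00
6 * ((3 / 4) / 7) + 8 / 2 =65 / 14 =4.64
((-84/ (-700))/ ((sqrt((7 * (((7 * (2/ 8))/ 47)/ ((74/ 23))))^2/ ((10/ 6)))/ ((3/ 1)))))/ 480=0.01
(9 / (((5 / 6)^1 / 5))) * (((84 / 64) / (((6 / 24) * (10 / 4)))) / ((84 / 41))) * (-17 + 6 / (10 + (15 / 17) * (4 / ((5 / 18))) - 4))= -244647 / 265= -923.20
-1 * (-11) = 11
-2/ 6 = -1/ 3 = -0.33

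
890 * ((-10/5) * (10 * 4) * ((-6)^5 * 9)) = 4982860800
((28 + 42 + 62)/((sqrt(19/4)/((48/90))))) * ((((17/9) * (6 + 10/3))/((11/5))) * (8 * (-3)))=-243712 * sqrt(19)/171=-6212.37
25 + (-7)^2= 74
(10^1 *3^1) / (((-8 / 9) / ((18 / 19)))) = -1215 / 38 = -31.97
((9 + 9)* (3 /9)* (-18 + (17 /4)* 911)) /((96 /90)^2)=10405125 /512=20322.51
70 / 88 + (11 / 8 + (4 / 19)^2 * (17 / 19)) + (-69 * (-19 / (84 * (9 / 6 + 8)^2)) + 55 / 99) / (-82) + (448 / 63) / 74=14724788823 / 6409543448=2.30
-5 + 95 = 90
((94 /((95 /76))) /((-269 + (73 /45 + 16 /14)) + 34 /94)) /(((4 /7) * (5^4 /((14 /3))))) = -9092244 /2460158125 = -0.00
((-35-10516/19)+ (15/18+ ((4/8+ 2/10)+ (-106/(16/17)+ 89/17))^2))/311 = 284523052657/8196964800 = 34.71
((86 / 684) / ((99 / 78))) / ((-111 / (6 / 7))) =-1118 / 1461537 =-0.00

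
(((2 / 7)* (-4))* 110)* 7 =-880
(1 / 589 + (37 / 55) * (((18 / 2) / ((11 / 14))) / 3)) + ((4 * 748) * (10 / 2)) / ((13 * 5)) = 1078091083 / 4632485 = 232.72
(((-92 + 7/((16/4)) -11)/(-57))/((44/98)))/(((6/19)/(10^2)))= 55125/44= 1252.84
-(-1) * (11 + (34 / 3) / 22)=380 / 33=11.52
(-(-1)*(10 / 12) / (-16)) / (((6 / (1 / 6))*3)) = -5 / 10368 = -0.00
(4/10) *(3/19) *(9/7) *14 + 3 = 393/95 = 4.14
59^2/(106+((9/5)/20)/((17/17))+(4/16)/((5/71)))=87025/2741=31.75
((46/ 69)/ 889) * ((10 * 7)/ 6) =10/ 1143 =0.01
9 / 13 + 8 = 113 / 13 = 8.69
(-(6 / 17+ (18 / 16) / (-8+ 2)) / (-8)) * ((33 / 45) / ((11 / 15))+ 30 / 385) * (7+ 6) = 48555 / 167552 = 0.29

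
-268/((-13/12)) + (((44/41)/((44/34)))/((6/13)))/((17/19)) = 249.39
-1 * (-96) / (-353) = -96 / 353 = -0.27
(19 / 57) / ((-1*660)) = -1 / 1980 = -0.00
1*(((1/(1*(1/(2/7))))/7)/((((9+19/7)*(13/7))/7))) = 0.01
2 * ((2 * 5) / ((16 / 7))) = 35 / 4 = 8.75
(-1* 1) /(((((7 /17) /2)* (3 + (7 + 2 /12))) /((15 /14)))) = -1530 /2989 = -0.51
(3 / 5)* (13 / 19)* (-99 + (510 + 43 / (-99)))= 528398 / 3135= 168.55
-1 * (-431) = 431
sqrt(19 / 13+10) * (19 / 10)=19 * sqrt(1937) / 130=6.43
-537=-537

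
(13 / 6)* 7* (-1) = -91 / 6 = -15.17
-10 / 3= -3.33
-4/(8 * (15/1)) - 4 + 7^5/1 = 504089/30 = 16802.97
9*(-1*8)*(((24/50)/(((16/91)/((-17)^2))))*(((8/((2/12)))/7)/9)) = -1082016/25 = -43280.64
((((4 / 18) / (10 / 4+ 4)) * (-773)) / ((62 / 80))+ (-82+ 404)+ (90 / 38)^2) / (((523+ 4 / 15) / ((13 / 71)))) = 1921529645 / 18709527867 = 0.10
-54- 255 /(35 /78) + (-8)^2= -3908 /7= -558.29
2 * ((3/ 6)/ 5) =1/ 5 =0.20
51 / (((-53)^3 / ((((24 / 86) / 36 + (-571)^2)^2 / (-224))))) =1074025924291775 / 6606565752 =162569.47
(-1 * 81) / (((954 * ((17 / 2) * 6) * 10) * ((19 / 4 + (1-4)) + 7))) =-3 / 157675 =-0.00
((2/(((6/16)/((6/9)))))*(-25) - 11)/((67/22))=-19778/603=-32.80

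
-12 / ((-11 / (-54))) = -648 / 11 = -58.91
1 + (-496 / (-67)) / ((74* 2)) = 2603 / 2479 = 1.05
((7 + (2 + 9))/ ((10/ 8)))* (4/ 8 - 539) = -38772/ 5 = -7754.40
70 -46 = 24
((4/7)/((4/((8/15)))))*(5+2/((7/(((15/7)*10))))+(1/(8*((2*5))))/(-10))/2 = 145317/343000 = 0.42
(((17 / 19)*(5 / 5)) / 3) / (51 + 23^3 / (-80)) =-1360 / 460959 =-0.00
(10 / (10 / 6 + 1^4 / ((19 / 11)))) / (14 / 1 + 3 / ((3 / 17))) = 285 / 1984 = 0.14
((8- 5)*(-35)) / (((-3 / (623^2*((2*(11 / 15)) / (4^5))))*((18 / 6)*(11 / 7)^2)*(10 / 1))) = 133128247 / 506880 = 262.64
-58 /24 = -29 /12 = -2.42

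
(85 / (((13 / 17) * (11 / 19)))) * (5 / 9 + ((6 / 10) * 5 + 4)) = 1866940 / 1287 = 1450.61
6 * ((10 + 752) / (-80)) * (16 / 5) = -4572 / 25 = -182.88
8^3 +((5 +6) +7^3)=866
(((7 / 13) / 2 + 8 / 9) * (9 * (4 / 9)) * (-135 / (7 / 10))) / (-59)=15.14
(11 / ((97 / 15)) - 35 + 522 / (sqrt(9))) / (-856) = -1706 / 10379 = -0.16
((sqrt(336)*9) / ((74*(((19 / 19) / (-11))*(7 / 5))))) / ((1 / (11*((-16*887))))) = 154550880*sqrt(21) / 259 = 2734521.65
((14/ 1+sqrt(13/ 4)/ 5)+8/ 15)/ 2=sqrt(13)/ 20+109/ 15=7.45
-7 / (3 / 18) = -42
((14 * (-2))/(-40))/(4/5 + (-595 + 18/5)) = -7/5906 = -0.00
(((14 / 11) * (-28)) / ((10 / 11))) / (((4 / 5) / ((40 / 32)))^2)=-6125 / 64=-95.70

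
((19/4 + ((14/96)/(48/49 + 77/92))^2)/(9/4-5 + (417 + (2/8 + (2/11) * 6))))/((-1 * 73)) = -505241940335/3222595664965368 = -0.00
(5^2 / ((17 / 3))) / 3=25 / 17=1.47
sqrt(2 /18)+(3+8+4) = 46 /3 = 15.33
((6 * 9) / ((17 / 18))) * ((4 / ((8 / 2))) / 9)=108 / 17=6.35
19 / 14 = 1.36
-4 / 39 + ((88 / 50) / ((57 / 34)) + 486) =9020698 / 18525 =486.95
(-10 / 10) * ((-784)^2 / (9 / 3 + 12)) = -614656 / 15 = -40977.07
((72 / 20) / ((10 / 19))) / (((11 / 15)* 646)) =27 / 1870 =0.01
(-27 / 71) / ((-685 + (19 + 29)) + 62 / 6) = 81 / 133480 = 0.00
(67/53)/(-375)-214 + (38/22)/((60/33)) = -16937743/79500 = -213.05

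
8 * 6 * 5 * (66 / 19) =15840 / 19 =833.68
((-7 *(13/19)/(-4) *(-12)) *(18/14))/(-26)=27/38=0.71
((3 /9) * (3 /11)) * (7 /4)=7 /44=0.16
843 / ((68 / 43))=533.07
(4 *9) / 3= 12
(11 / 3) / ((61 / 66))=3.97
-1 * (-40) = 40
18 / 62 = 9 / 31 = 0.29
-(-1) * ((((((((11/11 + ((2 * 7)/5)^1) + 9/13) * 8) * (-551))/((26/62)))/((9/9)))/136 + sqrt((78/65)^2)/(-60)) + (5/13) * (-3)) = -50045143/143650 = -348.38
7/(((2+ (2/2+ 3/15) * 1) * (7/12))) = 15/4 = 3.75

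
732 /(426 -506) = -183 /20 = -9.15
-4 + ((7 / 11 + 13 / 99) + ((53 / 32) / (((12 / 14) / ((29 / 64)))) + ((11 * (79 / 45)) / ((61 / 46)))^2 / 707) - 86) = -21135846857804419 / 240025147084800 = -88.06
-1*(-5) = 5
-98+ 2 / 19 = -1860 / 19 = -97.89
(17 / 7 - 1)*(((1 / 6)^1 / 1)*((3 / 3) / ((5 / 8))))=8 / 21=0.38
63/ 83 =0.76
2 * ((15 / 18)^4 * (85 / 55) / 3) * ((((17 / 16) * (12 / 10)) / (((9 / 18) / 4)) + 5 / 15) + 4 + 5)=622625 / 64152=9.71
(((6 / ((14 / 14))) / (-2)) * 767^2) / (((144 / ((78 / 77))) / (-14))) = 7647757 / 44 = 173812.66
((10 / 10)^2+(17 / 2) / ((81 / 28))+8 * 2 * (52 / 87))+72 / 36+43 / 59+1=2387965 / 138591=17.23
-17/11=-1.55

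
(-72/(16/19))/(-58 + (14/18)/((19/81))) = 3249/2078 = 1.56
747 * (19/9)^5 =205516217/6561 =31323.92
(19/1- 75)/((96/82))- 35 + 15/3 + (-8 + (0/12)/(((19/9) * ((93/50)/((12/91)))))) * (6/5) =-2623/30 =-87.43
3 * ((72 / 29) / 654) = 0.01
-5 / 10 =-1 / 2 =-0.50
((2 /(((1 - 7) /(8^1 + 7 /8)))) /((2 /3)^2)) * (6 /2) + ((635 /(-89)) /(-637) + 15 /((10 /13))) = -830075 /1814176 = -0.46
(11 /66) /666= 1 /3996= 0.00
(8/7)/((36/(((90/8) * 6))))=15/7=2.14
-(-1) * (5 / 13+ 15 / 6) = 75 / 26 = 2.88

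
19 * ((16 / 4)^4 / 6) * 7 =17024 / 3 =5674.67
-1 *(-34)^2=-1156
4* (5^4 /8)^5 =11641532182.69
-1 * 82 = -82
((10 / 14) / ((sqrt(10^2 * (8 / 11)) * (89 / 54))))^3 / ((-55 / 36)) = -177147 * sqrt(22) / 9672174680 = -0.00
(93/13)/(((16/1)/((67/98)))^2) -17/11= -538763657/351583232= -1.53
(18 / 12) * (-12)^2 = 216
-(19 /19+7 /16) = -23 /16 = -1.44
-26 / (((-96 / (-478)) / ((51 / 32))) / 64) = -52819 / 4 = -13204.75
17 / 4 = 4.25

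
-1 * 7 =-7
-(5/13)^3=-0.06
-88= -88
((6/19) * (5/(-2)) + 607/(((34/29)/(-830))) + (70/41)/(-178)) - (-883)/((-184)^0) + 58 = -505371794888/1178627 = -428780.09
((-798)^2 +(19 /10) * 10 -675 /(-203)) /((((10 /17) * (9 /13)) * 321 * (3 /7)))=14284969712 /1256715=11366.91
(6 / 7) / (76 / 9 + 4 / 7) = 27 / 284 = 0.10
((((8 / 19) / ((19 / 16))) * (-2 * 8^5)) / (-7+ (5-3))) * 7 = 58720256 / 1805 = 32532.00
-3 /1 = -3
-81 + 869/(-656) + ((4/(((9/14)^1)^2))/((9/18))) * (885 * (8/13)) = 10460.35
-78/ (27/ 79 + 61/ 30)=-32.84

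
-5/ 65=-0.08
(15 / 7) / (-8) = -15 / 56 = -0.27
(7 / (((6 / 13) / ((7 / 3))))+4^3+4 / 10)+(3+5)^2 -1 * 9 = 13931 / 90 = 154.79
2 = 2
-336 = -336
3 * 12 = 36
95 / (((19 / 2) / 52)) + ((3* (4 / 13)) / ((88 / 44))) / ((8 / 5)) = 27055 / 52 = 520.29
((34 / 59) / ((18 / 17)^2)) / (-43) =-4913 / 410994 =-0.01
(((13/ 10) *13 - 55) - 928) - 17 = -9831/ 10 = -983.10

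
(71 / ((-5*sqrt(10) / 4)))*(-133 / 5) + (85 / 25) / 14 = 17 / 70 + 18886*sqrt(10) / 125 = 478.03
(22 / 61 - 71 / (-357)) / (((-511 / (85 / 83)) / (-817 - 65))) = 365550 / 369599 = 0.99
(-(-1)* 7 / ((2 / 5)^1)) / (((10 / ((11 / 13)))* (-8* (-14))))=11 / 832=0.01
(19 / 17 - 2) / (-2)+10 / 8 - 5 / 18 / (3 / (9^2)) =-5.81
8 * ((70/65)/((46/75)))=4200/299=14.05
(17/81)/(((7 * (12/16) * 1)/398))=27064/1701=15.91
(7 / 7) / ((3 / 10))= 10 / 3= 3.33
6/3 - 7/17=27/17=1.59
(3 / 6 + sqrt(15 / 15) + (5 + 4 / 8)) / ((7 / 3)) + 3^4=84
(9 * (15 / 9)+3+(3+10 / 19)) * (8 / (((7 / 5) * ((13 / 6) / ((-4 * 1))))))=-392640 / 1729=-227.09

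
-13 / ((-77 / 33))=39 / 7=5.57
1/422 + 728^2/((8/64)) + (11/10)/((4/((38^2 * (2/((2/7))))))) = 4475997546/1055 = 4242651.70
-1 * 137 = -137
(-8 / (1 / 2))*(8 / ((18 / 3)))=-64 / 3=-21.33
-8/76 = -2/19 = -0.11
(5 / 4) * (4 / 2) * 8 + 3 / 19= 383 / 19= 20.16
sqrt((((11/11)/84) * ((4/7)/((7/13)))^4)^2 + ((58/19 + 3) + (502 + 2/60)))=sqrt(268813963814543417028970)/23001555990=22.54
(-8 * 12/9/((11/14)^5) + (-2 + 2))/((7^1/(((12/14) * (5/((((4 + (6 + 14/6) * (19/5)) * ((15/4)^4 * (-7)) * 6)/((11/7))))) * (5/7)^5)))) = 0.00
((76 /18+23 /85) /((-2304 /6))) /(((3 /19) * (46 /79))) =-5158937 /40538880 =-0.13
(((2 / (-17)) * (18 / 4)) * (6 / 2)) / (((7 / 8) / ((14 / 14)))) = -216 / 119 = -1.82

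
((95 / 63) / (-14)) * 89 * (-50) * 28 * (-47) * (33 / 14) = -1486814.63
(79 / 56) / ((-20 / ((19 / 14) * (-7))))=1501 / 2240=0.67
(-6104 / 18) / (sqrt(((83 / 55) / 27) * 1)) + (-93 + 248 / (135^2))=-3052 * sqrt(13695) / 249 -1694677 / 18225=-1527.37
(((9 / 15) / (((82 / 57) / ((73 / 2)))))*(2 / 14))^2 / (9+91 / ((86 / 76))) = 6700487427 / 126683522000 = 0.05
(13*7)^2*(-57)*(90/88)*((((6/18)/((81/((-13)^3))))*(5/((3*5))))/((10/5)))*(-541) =-935047583015/2376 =-393538545.04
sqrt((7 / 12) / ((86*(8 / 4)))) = sqrt(903) / 516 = 0.06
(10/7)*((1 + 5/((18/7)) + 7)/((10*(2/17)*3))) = 4.03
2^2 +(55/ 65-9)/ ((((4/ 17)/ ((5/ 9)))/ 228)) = -171034/ 39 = -4385.49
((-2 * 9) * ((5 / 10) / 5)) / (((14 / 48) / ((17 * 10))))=-7344 / 7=-1049.14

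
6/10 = 3/5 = 0.60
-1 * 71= -71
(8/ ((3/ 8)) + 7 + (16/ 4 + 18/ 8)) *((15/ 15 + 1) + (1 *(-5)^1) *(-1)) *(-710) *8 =-4125100/ 3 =-1375033.33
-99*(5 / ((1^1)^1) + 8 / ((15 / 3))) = -3267 / 5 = -653.40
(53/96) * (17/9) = 1.04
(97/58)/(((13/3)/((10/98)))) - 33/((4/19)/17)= -196900797/73892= -2664.71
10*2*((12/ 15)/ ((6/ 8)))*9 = 192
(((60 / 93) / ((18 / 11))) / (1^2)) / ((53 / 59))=0.44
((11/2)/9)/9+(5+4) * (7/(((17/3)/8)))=245131/2754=89.01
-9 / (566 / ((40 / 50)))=-18 / 1415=-0.01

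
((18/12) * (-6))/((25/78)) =-28.08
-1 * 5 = -5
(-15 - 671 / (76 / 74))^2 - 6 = 644998945 / 1444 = 446675.17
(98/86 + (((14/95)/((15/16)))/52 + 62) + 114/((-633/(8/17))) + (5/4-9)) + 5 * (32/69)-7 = 50.63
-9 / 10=-0.90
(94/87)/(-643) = -94/55941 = -0.00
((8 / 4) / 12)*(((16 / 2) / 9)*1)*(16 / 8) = 0.30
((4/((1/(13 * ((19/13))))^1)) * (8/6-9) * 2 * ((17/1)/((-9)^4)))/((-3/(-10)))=-594320/59049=-10.06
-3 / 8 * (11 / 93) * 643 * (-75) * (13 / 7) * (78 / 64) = 268950825 / 55552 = 4841.42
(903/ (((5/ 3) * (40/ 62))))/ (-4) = -83979/ 400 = -209.95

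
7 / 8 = 0.88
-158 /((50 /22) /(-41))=71258 /25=2850.32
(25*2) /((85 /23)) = 13.53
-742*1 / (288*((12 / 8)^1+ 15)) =-371 / 2376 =-0.16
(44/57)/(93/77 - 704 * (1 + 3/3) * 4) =-3388/24713547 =-0.00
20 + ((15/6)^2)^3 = 16905/64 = 264.14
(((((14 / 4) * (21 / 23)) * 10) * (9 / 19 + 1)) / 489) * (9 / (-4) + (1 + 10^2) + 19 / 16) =2742285 / 284924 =9.62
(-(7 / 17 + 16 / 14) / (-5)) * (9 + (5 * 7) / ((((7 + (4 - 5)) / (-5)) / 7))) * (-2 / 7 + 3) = -823213 / 4998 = -164.71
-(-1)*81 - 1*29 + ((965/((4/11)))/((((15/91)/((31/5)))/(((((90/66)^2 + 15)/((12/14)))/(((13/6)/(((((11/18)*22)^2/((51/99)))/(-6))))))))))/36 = -4292106415/2916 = -1471915.78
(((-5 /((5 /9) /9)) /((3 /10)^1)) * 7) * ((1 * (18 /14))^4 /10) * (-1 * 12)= 2125764 /343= 6197.56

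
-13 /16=-0.81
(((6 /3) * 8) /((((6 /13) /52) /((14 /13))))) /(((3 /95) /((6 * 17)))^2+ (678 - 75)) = 60761209600 /18873116103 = 3.22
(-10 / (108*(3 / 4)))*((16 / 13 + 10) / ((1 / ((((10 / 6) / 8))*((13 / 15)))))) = -365 / 1458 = -0.25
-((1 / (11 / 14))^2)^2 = -38416 / 14641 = -2.62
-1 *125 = -125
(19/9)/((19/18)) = 2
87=87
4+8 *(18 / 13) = 196 / 13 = 15.08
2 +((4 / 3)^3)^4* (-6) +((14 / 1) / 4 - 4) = -187.92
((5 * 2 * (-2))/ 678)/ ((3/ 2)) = -20/ 1017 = -0.02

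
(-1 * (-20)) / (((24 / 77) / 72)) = 4620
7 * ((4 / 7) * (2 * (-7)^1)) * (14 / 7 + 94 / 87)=-15008 / 87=-172.51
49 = 49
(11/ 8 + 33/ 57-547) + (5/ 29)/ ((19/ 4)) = -2402403/ 4408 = -545.01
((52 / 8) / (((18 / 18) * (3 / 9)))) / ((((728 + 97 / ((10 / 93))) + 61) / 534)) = 6.16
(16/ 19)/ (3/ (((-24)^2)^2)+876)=1769472/ 1840693267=0.00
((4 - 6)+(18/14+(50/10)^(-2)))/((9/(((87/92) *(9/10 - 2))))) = 18821/241500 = 0.08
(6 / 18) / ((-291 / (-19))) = 19 / 873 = 0.02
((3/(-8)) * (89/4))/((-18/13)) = 1157/192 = 6.03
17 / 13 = 1.31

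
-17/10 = -1.70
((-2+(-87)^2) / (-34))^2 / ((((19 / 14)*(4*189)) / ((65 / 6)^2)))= 241921341025 / 42698016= 5665.87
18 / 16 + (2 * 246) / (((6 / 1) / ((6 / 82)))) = 57 / 8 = 7.12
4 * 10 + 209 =249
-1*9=-9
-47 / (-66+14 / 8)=188 / 257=0.73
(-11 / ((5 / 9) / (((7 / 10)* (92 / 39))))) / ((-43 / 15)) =31878 / 2795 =11.41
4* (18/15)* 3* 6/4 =21.60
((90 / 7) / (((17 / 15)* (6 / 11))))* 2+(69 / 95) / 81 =12699487 / 305235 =41.61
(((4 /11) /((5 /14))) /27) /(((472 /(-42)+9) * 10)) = -196 /116325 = -0.00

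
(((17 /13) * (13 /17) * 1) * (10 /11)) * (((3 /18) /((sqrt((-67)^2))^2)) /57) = 5 /8443809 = 0.00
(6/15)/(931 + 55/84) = 168/391295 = 0.00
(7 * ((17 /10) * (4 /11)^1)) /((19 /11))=238 /95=2.51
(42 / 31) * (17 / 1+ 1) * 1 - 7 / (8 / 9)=4095 / 248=16.51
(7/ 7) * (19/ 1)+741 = 760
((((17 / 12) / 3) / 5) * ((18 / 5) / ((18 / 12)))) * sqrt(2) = 17 * sqrt(2) / 75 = 0.32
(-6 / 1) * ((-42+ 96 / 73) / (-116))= -4455 / 2117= -2.10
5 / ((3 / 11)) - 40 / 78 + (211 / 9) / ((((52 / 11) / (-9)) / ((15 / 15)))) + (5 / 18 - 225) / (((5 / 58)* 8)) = -330091 / 936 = -352.66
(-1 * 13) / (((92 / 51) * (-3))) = 221 / 92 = 2.40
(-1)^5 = -1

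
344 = 344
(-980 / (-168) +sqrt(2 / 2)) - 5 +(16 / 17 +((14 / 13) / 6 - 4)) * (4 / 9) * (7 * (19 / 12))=-442157 / 35802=-12.35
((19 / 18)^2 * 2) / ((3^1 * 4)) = 0.19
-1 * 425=-425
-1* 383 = -383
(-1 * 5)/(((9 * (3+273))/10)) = -25/1242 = -0.02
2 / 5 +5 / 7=39 / 35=1.11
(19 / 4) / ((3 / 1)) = 19 / 12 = 1.58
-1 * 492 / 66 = -82 / 11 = -7.45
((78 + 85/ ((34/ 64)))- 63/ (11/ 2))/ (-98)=-2.31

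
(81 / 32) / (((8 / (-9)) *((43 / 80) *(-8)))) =3645 / 5504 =0.66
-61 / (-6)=61 / 6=10.17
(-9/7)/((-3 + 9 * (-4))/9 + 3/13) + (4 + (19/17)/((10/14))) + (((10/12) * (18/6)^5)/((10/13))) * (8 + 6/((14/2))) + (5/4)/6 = 19075871/8160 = 2337.73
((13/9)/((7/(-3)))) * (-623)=1157/3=385.67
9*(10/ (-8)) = -45/ 4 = -11.25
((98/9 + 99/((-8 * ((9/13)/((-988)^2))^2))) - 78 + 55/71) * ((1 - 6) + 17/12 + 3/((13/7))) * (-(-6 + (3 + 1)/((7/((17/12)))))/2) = 526066205086393390051/4186728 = 125650915246080.80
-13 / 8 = -1.62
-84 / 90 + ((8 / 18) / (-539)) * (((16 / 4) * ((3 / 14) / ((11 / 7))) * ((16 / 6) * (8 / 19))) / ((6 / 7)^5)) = -23491034 / 25139565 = -0.93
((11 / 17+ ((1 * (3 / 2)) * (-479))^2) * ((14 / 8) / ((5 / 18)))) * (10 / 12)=737194857 / 272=2710275.21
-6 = -6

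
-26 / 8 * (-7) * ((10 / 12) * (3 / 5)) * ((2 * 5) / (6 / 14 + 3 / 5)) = 15925 / 144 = 110.59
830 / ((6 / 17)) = 7055 / 3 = 2351.67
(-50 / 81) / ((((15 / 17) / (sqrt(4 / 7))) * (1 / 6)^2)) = -19.04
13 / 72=0.18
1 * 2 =2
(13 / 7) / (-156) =-1 / 84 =-0.01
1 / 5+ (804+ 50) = 4271 / 5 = 854.20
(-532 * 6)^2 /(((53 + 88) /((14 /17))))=47548032 /799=59509.43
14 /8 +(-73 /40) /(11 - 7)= 207 /160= 1.29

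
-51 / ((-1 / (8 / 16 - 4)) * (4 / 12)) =-1071 / 2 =-535.50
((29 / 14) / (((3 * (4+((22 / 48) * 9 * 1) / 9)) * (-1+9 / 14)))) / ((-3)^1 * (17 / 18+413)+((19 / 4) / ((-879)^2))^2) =2215967914438272 / 6345890558768892425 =0.00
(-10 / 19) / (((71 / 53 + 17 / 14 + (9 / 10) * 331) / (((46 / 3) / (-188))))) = 213325 / 1493119218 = 0.00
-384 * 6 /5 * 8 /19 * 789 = -14542848 /95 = -153082.61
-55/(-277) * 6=330/277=1.19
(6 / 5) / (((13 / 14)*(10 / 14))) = 588 / 325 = 1.81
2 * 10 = 20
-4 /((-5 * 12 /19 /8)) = 152 /15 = 10.13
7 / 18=0.39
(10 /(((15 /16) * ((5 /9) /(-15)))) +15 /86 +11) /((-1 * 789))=23807 /67854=0.35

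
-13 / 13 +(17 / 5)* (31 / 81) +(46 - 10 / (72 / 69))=59483 / 1620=36.72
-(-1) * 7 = 7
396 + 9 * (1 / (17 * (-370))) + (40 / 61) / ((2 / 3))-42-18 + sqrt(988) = 2 * sqrt(247) + 129296691 / 383690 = 368.41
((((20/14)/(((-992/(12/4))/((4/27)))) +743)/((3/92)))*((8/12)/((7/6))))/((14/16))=4271972896/287091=14880.20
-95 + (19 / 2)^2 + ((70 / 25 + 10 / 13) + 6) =4.82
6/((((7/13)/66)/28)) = 20592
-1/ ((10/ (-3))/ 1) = 3/ 10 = 0.30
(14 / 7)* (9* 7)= 126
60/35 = 12/7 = 1.71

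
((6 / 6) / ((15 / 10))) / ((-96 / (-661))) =661 / 144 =4.59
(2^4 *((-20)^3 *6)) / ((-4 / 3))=576000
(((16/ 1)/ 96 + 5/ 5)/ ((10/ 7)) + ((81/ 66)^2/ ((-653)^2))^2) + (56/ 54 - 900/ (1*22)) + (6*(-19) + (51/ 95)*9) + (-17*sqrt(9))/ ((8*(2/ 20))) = -23158638316585915385851/ 109252357670519925840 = -211.97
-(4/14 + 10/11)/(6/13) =-598/231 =-2.59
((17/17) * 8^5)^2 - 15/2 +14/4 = 1073741820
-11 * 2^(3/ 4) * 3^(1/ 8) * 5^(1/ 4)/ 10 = -3.17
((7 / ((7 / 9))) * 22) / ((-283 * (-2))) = 99 / 283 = 0.35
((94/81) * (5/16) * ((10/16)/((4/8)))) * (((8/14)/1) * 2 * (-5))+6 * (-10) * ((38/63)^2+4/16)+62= 358487/15876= 22.58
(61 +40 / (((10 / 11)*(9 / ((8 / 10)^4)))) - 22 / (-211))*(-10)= -149799658 / 237375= -631.07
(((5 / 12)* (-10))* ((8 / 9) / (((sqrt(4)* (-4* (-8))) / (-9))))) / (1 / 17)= 425 / 48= 8.85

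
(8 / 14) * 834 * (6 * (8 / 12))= 13344 / 7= 1906.29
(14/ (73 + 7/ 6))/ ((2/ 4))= 168/ 445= 0.38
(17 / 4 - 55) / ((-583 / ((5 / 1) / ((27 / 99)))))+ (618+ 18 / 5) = 1981763 / 3180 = 623.20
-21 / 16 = -1.31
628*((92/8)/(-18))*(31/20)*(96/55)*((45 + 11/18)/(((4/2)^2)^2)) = -91903561/29700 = -3094.40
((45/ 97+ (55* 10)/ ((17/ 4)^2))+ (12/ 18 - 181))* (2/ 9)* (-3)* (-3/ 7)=-25132076/ 588693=-42.69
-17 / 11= -1.55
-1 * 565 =-565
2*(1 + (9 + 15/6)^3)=12175/4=3043.75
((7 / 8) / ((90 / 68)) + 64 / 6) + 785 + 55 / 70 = 1004363 / 1260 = 797.11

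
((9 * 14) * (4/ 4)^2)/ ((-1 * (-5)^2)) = -5.04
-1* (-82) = 82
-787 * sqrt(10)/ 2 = -1244.36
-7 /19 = -0.37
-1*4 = -4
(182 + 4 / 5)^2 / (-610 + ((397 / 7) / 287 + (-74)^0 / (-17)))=-14265639794 / 260357375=-54.79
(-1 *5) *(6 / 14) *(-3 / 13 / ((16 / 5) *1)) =225 / 1456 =0.15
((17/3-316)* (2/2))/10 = -931/30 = -31.03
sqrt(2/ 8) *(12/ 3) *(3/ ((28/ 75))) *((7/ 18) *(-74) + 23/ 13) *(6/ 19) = -237000/ 1729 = -137.07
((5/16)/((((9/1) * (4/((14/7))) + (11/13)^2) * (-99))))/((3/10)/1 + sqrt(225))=-4225/383279688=-0.00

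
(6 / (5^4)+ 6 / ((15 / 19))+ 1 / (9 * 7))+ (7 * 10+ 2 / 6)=3069628 / 39375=77.96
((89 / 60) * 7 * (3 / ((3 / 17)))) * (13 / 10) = 137683 / 600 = 229.47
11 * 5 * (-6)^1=-330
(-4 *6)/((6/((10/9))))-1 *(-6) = 14/9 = 1.56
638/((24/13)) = 4147/12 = 345.58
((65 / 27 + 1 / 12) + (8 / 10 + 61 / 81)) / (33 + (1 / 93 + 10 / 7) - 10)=1421567 / 8591400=0.17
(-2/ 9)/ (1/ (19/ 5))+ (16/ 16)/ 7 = -221/ 315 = -0.70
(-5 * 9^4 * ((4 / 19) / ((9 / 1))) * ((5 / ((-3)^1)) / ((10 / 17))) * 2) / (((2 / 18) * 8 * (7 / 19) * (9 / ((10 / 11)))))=1341.23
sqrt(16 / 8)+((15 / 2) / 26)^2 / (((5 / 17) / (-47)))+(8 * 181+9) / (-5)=-4119503 / 13520+sqrt(2)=-303.28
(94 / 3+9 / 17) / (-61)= -1625 / 3111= -0.52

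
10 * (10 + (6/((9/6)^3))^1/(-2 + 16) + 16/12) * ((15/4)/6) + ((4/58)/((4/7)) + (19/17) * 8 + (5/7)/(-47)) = 117765220/1459773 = 80.67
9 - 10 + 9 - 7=1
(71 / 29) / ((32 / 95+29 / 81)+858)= 546345 / 191622053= 0.00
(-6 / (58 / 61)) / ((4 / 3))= -4.73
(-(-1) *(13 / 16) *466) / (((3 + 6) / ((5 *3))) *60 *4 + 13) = 2.41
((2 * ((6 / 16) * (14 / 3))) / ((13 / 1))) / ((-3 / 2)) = -7 / 39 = -0.18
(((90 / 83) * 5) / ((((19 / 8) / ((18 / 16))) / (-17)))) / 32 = -34425 / 25232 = -1.36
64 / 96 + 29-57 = -82 / 3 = -27.33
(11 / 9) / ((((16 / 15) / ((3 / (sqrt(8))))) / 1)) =55 * sqrt(2) / 64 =1.22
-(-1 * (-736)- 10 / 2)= -731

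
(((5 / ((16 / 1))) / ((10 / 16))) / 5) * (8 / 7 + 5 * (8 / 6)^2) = 316 / 315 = 1.00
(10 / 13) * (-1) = -10 / 13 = -0.77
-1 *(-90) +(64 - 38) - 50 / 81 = 9346 / 81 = 115.38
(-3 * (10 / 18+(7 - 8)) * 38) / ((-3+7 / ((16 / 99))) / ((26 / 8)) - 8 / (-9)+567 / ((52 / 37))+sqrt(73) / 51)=0.12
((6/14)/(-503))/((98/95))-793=-273631279/345058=-793.00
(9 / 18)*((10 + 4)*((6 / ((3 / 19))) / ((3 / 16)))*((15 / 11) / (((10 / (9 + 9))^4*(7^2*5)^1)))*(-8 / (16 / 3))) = -5983632 / 48125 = -124.34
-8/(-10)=4/5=0.80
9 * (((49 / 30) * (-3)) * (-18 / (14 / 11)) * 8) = 24948 / 5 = 4989.60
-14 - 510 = -524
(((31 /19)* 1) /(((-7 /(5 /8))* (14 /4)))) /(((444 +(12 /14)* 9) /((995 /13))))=-4975 /705432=-0.01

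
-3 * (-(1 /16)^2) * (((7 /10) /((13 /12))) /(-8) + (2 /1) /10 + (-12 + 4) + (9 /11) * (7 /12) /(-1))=-2241 /22880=-0.10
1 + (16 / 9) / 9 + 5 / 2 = 599 / 162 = 3.70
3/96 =1/32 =0.03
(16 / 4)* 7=28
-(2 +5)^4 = -2401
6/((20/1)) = 3/10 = 0.30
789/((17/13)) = 10257/17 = 603.35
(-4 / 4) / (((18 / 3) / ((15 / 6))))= -5 / 12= -0.42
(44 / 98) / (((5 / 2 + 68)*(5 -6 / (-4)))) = 88 / 89817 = 0.00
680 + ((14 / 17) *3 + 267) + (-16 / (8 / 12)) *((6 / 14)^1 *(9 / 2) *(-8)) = 157051 / 119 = 1319.76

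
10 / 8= 5 / 4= 1.25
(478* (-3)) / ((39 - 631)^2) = -717 / 175232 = -0.00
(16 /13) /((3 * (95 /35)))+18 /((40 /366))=1221547 /7410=164.85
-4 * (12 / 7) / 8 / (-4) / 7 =0.03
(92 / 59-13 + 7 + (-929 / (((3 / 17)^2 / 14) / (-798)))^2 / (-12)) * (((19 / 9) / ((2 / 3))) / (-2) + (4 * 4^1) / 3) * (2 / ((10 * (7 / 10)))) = -36861965397073973075 / 3717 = -9917128167090119.20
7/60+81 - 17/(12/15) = 59.87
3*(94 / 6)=47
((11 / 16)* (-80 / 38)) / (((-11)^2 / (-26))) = 65 / 209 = 0.31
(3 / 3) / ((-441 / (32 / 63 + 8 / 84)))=-38 / 27783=-0.00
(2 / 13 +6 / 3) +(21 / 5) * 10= 574 / 13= 44.15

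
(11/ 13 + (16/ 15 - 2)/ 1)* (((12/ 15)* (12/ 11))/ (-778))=0.00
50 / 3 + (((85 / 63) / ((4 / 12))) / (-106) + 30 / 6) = 48145 / 2226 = 21.63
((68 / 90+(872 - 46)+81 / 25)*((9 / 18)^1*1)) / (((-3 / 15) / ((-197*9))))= 36789553 / 10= 3678955.30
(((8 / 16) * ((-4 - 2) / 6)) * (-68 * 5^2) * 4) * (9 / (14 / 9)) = 137700 / 7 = 19671.43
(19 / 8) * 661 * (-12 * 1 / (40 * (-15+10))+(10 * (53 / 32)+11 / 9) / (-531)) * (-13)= -540.97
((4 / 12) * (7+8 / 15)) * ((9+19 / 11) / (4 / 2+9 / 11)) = 9.56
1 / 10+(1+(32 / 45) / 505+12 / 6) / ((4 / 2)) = 36376 / 22725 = 1.60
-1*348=-348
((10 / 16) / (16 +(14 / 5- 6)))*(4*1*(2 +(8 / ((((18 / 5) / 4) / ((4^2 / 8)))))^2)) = 322025 / 5184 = 62.12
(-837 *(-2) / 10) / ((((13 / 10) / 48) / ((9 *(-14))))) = -10124352 / 13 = -778796.31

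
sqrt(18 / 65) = 3 * sqrt(130) / 65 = 0.53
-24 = -24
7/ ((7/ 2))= 2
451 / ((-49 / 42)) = -2706 / 7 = -386.57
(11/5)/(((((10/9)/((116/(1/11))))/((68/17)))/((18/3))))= 1515888/25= 60635.52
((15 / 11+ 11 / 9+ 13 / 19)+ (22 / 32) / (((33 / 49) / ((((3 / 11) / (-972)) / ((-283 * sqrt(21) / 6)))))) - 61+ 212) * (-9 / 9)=-290182 / 1881 - 7 * sqrt(21) / 24206688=-154.27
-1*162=-162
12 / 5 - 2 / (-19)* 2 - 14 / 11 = 1.34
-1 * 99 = -99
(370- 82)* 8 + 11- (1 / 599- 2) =1387882 / 599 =2317.00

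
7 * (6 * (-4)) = -168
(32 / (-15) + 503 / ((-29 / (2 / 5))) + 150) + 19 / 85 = 141.15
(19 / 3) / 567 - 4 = -6785 / 1701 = -3.99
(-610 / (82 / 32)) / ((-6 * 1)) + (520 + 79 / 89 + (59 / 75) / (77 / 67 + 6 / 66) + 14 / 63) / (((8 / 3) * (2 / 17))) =6814723102867 / 4002223200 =1702.73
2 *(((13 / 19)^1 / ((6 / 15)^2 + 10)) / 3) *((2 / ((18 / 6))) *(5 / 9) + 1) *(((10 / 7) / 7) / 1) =0.01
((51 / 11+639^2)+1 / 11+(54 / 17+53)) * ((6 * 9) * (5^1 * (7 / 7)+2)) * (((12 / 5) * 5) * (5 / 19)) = 1732012994880 / 3553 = 487479030.36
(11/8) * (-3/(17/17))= -4.12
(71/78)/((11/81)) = 1917/286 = 6.70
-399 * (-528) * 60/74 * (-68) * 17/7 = -1043729280/37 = -28208899.46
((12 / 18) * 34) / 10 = 34 / 15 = 2.27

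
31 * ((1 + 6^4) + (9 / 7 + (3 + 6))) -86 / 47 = 13332405 / 329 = 40524.03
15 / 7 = 2.14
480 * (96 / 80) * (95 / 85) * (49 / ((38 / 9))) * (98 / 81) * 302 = 46406528 / 17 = 2729795.76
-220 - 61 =-281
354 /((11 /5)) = 1770 /11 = 160.91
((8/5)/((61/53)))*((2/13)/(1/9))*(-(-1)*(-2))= -15264/3965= -3.85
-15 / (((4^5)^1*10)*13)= -3 / 26624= -0.00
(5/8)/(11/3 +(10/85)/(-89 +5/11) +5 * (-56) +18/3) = -124185/53714416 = -0.00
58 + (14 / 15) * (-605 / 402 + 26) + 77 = 475954 / 3015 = 157.86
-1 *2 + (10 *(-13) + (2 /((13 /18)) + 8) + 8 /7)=-10928 /91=-120.09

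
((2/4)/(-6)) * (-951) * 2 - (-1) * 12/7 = 2243/14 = 160.21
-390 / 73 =-5.34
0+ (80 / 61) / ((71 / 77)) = 6160 / 4331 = 1.42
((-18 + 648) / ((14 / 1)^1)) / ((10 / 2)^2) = 1.80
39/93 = 13/31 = 0.42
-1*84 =-84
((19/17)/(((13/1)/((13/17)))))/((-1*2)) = -19/578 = -0.03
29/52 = 0.56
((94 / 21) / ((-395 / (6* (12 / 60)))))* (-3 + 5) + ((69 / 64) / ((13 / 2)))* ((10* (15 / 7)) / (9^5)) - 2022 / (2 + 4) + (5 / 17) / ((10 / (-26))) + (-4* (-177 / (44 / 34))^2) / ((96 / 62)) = -16862398525876793 / 346509209475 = -48663.64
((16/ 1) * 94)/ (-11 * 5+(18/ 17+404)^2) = 434656/ 47401101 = 0.01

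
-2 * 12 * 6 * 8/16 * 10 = -720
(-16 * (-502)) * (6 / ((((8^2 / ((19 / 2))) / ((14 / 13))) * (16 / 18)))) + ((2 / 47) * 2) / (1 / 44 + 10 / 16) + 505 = 2555430227 / 278616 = 9171.87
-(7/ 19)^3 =-343/ 6859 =-0.05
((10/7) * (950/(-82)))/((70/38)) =-18050/2009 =-8.98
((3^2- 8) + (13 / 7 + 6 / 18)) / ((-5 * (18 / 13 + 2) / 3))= -871 / 1540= -0.57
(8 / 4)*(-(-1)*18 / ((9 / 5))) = 20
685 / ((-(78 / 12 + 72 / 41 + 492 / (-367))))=-4122878 / 41623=-99.05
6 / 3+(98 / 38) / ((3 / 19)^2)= 949 / 9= 105.44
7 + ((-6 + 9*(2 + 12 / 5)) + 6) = 233 / 5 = 46.60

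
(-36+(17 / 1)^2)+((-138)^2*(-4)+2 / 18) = -683306 / 9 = -75922.89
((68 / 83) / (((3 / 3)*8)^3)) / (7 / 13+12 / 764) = 42211 / 14618624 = 0.00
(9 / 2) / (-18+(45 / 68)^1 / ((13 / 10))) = -221 / 859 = -0.26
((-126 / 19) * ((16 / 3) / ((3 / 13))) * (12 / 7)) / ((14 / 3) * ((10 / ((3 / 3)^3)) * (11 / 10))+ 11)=-14976 / 3553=-4.22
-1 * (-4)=4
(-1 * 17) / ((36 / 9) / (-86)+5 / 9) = -6579 / 197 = -33.40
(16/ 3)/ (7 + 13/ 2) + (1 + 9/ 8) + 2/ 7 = 12727/ 4536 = 2.81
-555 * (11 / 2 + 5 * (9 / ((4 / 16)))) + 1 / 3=-617713 / 6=-102952.17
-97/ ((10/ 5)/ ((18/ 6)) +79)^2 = -873/ 57121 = -0.02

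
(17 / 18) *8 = 68 / 9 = 7.56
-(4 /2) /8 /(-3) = 1 /12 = 0.08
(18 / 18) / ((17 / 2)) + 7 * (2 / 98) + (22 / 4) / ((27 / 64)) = 42725 / 3213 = 13.30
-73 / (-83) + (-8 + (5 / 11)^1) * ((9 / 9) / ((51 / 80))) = -10.96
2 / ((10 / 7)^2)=49 / 50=0.98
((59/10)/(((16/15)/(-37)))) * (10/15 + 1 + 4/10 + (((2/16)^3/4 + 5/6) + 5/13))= -2863962837/4259840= -672.32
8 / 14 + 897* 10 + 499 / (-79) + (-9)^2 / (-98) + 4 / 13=902164187 / 100646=8963.74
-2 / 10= -1 / 5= -0.20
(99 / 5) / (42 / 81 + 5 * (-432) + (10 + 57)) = -2673 / 282485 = -0.01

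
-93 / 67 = -1.39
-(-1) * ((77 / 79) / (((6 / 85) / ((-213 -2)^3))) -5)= -65046666745 / 474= -137229254.74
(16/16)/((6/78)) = 13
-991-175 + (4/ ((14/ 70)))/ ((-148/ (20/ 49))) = -2114058/ 1813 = -1166.06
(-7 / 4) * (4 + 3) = -49 / 4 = -12.25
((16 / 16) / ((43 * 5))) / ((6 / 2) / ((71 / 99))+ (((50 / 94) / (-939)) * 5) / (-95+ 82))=40734759 / 36637373420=0.00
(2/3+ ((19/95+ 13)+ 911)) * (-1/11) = -13873/165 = -84.08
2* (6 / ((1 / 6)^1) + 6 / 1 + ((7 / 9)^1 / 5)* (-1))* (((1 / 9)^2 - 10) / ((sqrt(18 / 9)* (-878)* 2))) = 0.34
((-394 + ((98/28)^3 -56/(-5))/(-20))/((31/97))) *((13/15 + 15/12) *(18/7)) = -11728784391/1736000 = -6756.21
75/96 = 25/32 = 0.78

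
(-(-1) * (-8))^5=-32768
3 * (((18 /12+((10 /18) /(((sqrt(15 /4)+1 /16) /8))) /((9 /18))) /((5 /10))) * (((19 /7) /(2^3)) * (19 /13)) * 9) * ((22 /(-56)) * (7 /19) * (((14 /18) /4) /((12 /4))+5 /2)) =-9262880 * sqrt(15) /785421-1350817369 /100533888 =-59.11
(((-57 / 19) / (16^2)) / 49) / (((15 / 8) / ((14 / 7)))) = -0.00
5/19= 0.26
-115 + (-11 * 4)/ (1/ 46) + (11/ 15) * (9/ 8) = -85527/ 40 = -2138.18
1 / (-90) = -0.01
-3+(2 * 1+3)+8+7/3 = 37/3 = 12.33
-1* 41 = -41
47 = 47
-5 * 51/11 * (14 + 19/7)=-29835/77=-387.47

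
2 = 2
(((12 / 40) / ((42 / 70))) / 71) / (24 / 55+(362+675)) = 0.00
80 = 80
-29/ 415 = -0.07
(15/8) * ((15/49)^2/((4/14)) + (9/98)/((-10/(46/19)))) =29889/52136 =0.57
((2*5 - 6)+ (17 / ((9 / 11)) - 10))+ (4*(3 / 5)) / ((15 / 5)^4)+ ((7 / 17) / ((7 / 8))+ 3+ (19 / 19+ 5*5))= 101618 / 2295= 44.28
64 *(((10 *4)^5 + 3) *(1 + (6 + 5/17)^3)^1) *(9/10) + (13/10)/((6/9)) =145091517799719543/98260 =1476608159980.86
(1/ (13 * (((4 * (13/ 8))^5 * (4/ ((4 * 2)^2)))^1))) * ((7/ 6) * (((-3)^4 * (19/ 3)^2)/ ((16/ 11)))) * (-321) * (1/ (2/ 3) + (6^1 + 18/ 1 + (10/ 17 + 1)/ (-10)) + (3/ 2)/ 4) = -936201903714/ 410278765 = -2281.87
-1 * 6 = -6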